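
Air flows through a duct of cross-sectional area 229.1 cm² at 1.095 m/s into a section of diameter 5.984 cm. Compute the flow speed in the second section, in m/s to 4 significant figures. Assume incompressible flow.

v₂ ≈ 8.920 m/s

Mass conservation (A₁v₁ = A₂v₂) gives v₂ = 1.095 × 229.1/28.12 = 8.920 m/s.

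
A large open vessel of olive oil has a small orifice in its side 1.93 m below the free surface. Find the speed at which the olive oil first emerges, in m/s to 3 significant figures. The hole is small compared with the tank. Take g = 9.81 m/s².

Torricelli's result v = √(2gh) gives v = √(2·9.81·1.93) = 6.15 m/s.

v ≈ 6.15 m/s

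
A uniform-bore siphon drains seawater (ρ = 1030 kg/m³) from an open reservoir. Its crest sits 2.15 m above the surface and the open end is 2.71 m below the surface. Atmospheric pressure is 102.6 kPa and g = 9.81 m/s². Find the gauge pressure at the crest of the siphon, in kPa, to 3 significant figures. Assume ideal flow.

From the surface to the outlet (both open to atmosphere, surface at rest): v = √(2g·h_out) = √(2·9.81·2.71) = 7.29 m/s.
Continuity keeps v the same throughout the tube; from surface to crest, P_atm + 0 = P_top + ½ρv² + ρg·h_top.
P_top = 102600 − ½·1030·7.29² − 1030·9.81·2.15 = 53500 Pa. So P_gauge = P_top − P_atm = -49100 Pa.

P_gauge = -49.1 kPa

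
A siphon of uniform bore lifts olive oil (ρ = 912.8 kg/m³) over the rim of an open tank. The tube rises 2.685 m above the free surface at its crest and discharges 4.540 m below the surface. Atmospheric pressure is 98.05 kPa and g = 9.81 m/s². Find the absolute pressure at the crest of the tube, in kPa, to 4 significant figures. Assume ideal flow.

33.35 kPa

Bernoulli surface→outlet gives ½v² = g·h_out, so v = √(2·9.81·4.540) = 9.438 m/s.
With constant cross-section the crest speed equals v; applying Bernoulli from the surface up to the crest, P_top = P_atm − ½ρv² − ρg·h_top.
P_top = 98050 − ½·912.8·9.438² − 912.8·9.81·2.685 = 33350 Pa.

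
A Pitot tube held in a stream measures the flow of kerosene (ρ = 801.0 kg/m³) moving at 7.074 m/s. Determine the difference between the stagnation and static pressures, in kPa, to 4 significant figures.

At the stagnation point the flow is brought to rest, so Bernoulli gives P_stag − P_static = ½ρv².
ΔP = ½·801.0·7.074² = 20040 Pa.

20.04 kPa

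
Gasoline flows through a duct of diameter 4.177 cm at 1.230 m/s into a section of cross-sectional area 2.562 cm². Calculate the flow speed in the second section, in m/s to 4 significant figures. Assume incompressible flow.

v₂ = 6.579 m/s

Continuity gives A₁v₁ = A₂v₂, so v₂ = (13.70 cm²)/(2.562 cm²) × 1.230 m/s = 6.579 m/s.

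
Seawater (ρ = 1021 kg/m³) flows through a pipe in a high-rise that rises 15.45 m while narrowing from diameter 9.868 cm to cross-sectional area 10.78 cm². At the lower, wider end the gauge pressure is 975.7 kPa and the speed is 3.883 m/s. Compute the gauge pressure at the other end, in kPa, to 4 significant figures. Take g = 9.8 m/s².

P₂ = 441.4 kPa

Mass conservation (A₁v₁ = A₂v₂) gives v₂ = 3.883 × 76.48/10.78 = 27.55 m/s.
Bernoulli: P₁ + ½ρv₁² + ρg h₁ = P₂ + ½ρv₂² + ρg h₂, so P₂ = P₁ + ½ρ(v₁² − v₂²) − ρg(h₂ − h₁).
P₂ = 975700 + ½·1021·(3.883² − 27.55²) − 1021·9.8·(+15.45) = 975700 + (-379700) − (154600) = 441400 Pa.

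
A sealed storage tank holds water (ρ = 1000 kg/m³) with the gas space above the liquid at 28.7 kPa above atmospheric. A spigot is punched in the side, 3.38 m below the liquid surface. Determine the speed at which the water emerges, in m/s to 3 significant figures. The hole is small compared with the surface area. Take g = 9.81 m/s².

Take point 1 at the surface (v₁ ≈ 0) and point 2 at the hole (at atmospheric pressure). Bernoulli: P₁ + ρg h = P_atm + ½ρv₂².
With P₁ − P_atm = 28700 Pa, v₂ = √(2gh + 2ΔP/ρ) = √(2·9.81·3.38 + 2·28700/1000) = 11.1 m/s.

11.1 m/s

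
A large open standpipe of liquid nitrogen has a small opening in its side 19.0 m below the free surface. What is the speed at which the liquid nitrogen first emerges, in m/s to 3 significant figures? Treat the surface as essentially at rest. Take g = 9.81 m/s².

v = 19.3 m/s

With the surface at rest and both surface and jet at atmospheric pressure, Bernoulli gives ρg h = ½ρv², so v = √(2gh) = √(2·9.81·19.0) = 19.3 m/s.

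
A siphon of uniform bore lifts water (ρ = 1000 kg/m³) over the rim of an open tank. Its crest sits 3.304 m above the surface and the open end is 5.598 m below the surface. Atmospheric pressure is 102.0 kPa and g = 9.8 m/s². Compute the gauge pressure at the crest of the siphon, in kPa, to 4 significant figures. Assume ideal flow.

From the surface to the outlet (both open to atmosphere, surface at rest): v = √(2g·h_out) = √(2·9.8·5.598) = 10.47 m/s.
Continuity keeps v the same throughout the tube; from surface to crest, P_atm + 0 = P_top + ½ρv² + ρg·h_top.
P_top = 102000 − ½·1000·10.47² − 1000·9.8·3.304 = 14760 Pa. So P_gauge = P_top − P_atm = -87240 Pa.

-87.24 kPa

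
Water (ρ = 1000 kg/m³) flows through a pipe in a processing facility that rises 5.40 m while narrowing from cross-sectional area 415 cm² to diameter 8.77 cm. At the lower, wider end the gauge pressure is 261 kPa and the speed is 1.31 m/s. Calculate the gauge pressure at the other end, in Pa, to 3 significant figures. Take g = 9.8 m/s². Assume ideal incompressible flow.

Mass conservation (A₁v₁ = A₂v₂) gives v₂ = 1.31 × 415/60.4 = 9.00 m/s.
Bernoulli: P₁ + ½ρv₁² + ρg h₁ = P₂ + ½ρv₂² + ρg h₂, so P₂ = P₁ + ½ρ(v₁² − v₂²) − ρg(h₂ − h₁).
P₂ = 261000 + ½·1000·(1.31² − 9.00²) − 1000·9.8·(+5.40) = 261000 + (-39600) − (52900) = 168000 Pa.

P₂ ≈ 168000 Pa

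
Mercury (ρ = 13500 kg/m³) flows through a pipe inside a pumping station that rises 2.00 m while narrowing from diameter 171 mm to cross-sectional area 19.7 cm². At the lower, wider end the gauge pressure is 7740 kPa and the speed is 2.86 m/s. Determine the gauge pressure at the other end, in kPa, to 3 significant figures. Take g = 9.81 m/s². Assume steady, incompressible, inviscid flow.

Continuity gives A₁v₁ = A₂v₂, so v₂ = (230 cm²)/(19.7 cm²) × 2.86 m/s = 33.3 m/s.
Applying Bernoulli between the two ends and solving for P₂: P₂ = P₁ + ½ρ(v₁² − v₂²) − ρgΔh.
P₂ = 7740000 + ½·13500·(2.86² − 33.3²) − 13500·9.81·(+2.00) = 7740000 + (-7450000) − (265000) = 26800 Pa.

P₂ = 26.8 kPa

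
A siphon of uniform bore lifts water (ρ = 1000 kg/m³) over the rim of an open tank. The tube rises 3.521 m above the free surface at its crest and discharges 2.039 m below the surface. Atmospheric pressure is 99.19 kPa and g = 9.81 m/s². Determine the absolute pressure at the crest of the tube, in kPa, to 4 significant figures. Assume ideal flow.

P_top ≈ 44.65 kPa

Bernoulli surface→outlet gives ½v² = g·h_out, so v = √(2·9.81·2.039) = 6.325 m/s.
The bore is uniform, so the speed at the crest is the same v. Bernoulli surface→crest: P_atm = P_top + ½ρv² + ρg·h_top.
P_top = 99190 − ½·1000·6.325² − 1000·9.81·3.521 = 44650 Pa.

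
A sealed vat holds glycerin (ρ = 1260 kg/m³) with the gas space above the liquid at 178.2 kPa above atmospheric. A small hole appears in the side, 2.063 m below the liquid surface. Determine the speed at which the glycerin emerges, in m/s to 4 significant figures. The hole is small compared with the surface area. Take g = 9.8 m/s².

Take point 1 at the surface (v₁ ≈ 0) and point 2 at the hole (at atmospheric pressure). Bernoulli: P₁ + ρg h = P_atm + ½ρv₂².
With P₁ − P_atm = 178200 Pa, v₂ = √(2gh + 2ΔP/ρ) = √(2·9.8·2.063 + 2·178200/1260) = 17.98 m/s.

v ≈ 17.98 m/s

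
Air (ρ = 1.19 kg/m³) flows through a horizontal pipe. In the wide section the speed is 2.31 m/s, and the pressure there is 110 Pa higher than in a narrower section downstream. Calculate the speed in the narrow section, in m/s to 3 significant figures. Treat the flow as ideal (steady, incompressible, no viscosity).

Horizontal Bernoulli: P₁ + ½ρv₁² = P₂ + ½ρv₂², so v₂² = v₁² + 2(P₁ − P₂)/ρ.
v₂ = √(2.31² + 2·110/1.19) = √(5.34 + 185) = 13.8 m/s.

v₂ ≈ 13.8 m/s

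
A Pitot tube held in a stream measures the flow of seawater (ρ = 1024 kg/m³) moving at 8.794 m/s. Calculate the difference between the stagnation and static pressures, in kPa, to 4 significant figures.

39.60 kPa

The dynamic pressure equals the rise in static pressure at the stagnation point: ΔP = ½ρv².
ΔP = ½·1024·8.794² = 39600 Pa.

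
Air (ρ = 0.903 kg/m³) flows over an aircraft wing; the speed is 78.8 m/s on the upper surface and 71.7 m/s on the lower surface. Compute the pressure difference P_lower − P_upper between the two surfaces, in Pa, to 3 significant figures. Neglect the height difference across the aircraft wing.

The pressure is lower where the speed is higher: ΔP = ½ρ(v_up² − v_low²).
ΔP = ½·0.903·(78.8² − 71.7²) = 482 Pa.

ΔP ≈ 482 Pa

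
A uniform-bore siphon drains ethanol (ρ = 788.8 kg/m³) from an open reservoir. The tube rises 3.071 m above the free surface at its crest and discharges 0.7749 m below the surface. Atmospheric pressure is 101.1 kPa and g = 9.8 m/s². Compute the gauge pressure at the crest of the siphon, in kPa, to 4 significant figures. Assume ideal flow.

The outlet speed comes from Torricelli: v = √(2g·0.7749) = 3.897 m/s.
Continuity keeps v the same throughout the tube; from surface to crest, P_atm + 0 = P_top + ½ρv² + ρg·h_top.
P_top = 101100 − ½·788.8·3.897² − 788.8·9.8·3.071 = 71370 Pa. So P_gauge = P_top − P_atm = -29730 Pa.

P_gauge ≈ -29.73 kPa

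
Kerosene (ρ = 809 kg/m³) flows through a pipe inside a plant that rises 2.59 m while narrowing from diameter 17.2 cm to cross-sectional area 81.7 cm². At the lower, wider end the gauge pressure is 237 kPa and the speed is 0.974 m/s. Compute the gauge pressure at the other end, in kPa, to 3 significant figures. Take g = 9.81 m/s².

Mass conservation (A₁v₁ = A₂v₂) gives v₂ = 0.974 × 232/81.7 = 2.77 m/s.
Bernoulli: P₁ + ½ρv₁² + ρg h₁ = P₂ + ½ρv₂² + ρg h₂, so P₂ = P₁ + ½ρ(v₁² − v₂²) − ρg(h₂ − h₁).
P₂ = 237000 + ½·809·(0.974² − 2.77²) − 809·9.81·(+2.59) = 237000 + (-2720) − (20600) = 214000 Pa.

P₂ ≈ 214 kPa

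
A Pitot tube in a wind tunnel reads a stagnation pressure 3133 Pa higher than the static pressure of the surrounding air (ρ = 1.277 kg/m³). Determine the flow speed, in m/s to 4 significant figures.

At the stagnation point the flow is brought to rest, so Bernoulli gives P_stag − P_static = ½ρv².
v = √(2ΔP/ρ) = √(2·3133/1.277) = 70.05 m/s.

v ≈ 70.05 m/s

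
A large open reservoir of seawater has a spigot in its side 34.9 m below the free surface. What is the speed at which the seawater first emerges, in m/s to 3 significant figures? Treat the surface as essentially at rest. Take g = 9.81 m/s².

v = 26.2 m/s

With the surface at rest and both surface and jet at atmospheric pressure, Bernoulli gives ρg h = ½ρv², so v = √(2gh) = √(2·9.81·34.9) = 26.2 m/s.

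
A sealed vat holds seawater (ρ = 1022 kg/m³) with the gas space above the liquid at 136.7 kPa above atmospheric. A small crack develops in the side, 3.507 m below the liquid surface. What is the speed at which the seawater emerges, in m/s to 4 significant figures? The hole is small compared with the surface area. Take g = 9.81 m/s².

Take point 1 at the surface (v₁ ≈ 0) and point 2 at the hole (at atmospheric pressure). Bernoulli: P₁ + ρg h = P_atm + ½ρv₂².
With P₁ − P_atm = 136700 Pa, v₂ = √(2gh + 2ΔP/ρ) = √(2·9.81·3.507 + 2·136700/1022) = 18.34 m/s.

v ≈ 18.34 m/s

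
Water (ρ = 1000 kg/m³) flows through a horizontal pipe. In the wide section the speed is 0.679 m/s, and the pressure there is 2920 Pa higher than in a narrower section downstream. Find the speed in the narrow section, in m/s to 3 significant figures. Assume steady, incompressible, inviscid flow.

v₂ ≈ 2.51 m/s

Along the level pipe P + ½ρv² is conserved, hence v₂² = v₁² + 2(P₁ − P₂)/ρ.
v₂ = √(0.679² + 2·2920/1000) = √(0.461 + 5.84) = 2.51 m/s.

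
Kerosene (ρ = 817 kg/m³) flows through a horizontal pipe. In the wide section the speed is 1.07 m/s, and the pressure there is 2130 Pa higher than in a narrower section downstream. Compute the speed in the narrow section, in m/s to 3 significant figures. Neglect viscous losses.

Horizontal Bernoulli: P₁ + ½ρv₁² = P₂ + ½ρv₂², so v₂² = v₁² + 2(P₁ − P₂)/ρ.
v₂ = √(1.07² + 2·2130/817) = √(1.14 + 5.21) = 2.52 m/s.

v₂ = 2.52 m/s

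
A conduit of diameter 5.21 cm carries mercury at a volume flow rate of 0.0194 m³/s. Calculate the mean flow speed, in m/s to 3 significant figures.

Q = 0.0194 m³/s = 0.0194 m³/s.
v = Q/A = 0.0194 / 0.00213 = 9.10 m/s.

v = 9.10 m/s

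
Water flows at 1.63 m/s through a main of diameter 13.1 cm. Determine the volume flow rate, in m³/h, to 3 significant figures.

Q = A·v = 0.0135 m² × 1.63 m/s = 0.0220 m³/s.
Converting: 0.0220 m³/s × 3600 = 79.1 m³/h.

Q ≈ 79.1 m³/h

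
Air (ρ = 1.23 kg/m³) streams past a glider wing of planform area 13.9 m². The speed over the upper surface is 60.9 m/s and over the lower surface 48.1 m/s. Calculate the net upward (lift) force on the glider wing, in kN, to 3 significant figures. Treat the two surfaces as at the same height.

F ≈ 11.9 kN

With equal heights on the two surfaces, Bernoulli gives P_lower − P_upper = ½ρ(v_upper² − v_lower²).
ΔP = ½·1.23·(60.9² − 48.1²) = 858 Pa.
Lift = ΔP · A = 858 × 13.9 = 11900 N.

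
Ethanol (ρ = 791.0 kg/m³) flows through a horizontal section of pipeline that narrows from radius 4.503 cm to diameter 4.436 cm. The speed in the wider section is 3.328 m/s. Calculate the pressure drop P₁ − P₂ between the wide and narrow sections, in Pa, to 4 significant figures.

By continuity, v₂ = v₁·A₁/A₂ = 3.328·(63.70/15.46) = 13.72 m/s.
Bernoulli (h₁ = h₂): P₁ − P₂ = ½ρ(v₂² − v₁²).
P₁ − P₂ = ½·791.0·(13.72² − 3.328²) = ½·791.0·177.1 = 70040 Pa.

ΔP ≈ 70040 Pa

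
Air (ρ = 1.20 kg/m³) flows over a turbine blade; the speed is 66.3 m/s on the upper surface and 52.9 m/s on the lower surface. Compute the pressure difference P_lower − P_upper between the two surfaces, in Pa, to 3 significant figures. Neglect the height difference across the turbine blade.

Bernoulli (same height): P_lower − P_upper = ½ρ(v_upper² − v_lower²).
ΔP = ½·1.20·(66.3² − 52.9²) = 958 Pa.

958 Pa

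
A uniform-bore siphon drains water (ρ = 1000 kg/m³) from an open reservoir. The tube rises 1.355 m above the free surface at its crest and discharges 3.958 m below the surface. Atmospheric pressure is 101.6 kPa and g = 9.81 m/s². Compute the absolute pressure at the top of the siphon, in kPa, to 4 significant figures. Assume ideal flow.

From the surface to the outlet (both open to atmosphere, surface at rest): v = √(2g·h_out) = √(2·9.81·3.958) = 8.812 m/s.
With constant cross-section the crest speed equals v; applying Bernoulli from the surface up to the crest, P_top = P_atm − ½ρv² − ρg·h_top.
P_top = 101600 − ½·1000·8.812² − 1000·9.81·1.355 = 49480 Pa.

P_top = 49.48 kPa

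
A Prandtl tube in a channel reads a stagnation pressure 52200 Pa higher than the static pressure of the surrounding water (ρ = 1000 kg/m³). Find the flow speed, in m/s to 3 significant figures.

Bernoulli between the free stream and the stagnation point: ½ρv² = P_stag − P_static.
v = √(2ΔP/ρ) = √(2·52200/1000) = 10.2 m/s.

v = 10.2 m/s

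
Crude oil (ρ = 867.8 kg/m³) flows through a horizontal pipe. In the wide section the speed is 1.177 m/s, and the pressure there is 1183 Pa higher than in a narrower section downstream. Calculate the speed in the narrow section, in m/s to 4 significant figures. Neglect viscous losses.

v₂ ≈ 2.028 m/s

Along the level pipe P + ½ρv² is conserved, hence v₂² = v₁² + 2(P₁ − P₂)/ρ.
v₂ = √(1.177² + 2·1183/867.8) = √(1.385 + 2.726) = 2.028 m/s.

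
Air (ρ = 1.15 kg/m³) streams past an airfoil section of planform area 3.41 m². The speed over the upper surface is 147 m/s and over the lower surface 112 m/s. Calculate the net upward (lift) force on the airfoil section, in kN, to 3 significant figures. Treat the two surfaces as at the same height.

The faster flow above has the lower pressure; Bernoulli (same height) gives ΔP = ½ρ(v_up² − v_low²).
ΔP = ½·1.15·(147² − 112²) = 5210 Pa.
Lift = ΔP · A = 5210 × 3.41 = 17800 N.

17.8 kN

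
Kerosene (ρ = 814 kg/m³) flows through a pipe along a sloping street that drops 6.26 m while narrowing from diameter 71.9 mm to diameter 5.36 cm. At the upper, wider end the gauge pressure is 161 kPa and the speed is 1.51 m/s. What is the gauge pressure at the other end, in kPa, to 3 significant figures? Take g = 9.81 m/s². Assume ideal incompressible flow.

209 kPa

By continuity, v₂ = v₁·A₁/A₂ = 1.51·(40.6/22.6) = 2.72 m/s.
Energy conservation along the streamline gives P₂ = P₁ − ½ρ(v₂² − v₁²) − ρg(h₂ − h₁).
P₂ = 161000 + ½·814·(1.51² − 2.72²) − 814·9.81·(−6.26) = 161000 + (-2080) − (-50000) = 209000 Pa.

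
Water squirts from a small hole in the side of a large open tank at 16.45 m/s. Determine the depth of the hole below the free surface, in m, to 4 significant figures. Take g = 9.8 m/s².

Torricelli: v = √(2gh), so h = v²/(2g).
h = 16.45²/(2·9.8) = 270.6/19.60 = 13.81 m.

h = 13.81 m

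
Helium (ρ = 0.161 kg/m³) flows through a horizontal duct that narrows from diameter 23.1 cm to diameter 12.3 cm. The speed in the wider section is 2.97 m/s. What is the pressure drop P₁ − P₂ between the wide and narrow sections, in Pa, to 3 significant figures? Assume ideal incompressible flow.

8.12 Pa

By continuity, v₂ = v₁·A₁/A₂ = 2.97·(419/119) = 10.5 m/s.
The pipe is horizontal, so Bernoulli reduces to P₁ + ½ρv₁² = P₂ + ½ρv₂².
P₁ − P₂ = ½·0.161·(10.5² − 2.97²) = ½·0.161·101 = 8.12 Pa.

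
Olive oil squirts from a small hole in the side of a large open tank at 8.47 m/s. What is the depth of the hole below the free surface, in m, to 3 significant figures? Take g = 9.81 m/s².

3.66 m

For a small hole in a large open tank, ½v² = gh, giving h = v²/(2g).
h = 8.47²/(2·9.81) = 71.7/19.62 = 3.66 m.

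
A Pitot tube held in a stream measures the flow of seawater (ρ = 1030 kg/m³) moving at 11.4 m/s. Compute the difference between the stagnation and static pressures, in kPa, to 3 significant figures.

At the stagnation point the flow is brought to rest, so Bernoulli gives P_stag − P_static = ½ρv².
ΔP = ½·1030·11.4² = 66900 Pa.

ΔP = 66.9 kPa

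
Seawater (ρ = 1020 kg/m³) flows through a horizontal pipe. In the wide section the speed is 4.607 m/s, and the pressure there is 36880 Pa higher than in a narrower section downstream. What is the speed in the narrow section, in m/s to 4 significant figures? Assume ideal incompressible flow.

Horizontal Bernoulli: P₁ + ½ρv₁² = P₂ + ½ρv₂², so v₂² = v₁² + 2(P₁ − P₂)/ρ.
v₂ = √(4.607² + 2·36880/1020) = √(21.22 + 72.31) = 9.672 m/s.

9.672 m/s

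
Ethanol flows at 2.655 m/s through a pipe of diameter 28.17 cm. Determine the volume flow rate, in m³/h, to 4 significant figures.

Q = A·v = 0.06233 m² × 2.655 m/s = 0.1655 m³/s.
Converting: 0.1655 m³/s × 3600 = 595.7 m³/h.

Q ≈ 595.7 m³/h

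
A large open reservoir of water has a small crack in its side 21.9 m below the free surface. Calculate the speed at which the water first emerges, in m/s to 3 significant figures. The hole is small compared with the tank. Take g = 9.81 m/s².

Torricelli's result v = √(2gh) gives v = √(2·9.81·21.9) = 20.7 m/s.

v = 20.7 m/s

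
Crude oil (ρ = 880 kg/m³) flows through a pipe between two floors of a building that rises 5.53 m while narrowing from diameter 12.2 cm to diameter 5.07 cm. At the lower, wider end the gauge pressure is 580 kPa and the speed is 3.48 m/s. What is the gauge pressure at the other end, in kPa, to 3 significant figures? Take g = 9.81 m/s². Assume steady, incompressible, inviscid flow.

Continuity gives A₁v₁ = A₂v₂, so v₂ = (117 cm²)/(20.2 cm²) × 3.48 m/s = 20.2 m/s.
Bernoulli: P₁ + ½ρv₁² + ρg h₁ = P₂ + ½ρv₂² + ρg h₂, so P₂ = P₁ + ½ρ(v₁² − v₂²) − ρg(h₂ − h₁).
P₂ = 580000 + ½·880·(3.48² − 20.2²) − 880·9.81·(+5.53) = 580000 + (-173000) − (47700) = 359000 Pa.

359 kPa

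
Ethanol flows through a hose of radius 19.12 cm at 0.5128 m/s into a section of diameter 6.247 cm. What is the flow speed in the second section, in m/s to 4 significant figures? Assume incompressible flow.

Mass conservation (A₁v₁ = A₂v₂) gives v₂ = 0.5128 × 1148/30.65 = 19.22 m/s.

19.22 m/s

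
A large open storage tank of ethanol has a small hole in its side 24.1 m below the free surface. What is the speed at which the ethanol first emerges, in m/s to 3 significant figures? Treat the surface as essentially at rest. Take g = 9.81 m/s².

21.7 m/s

With the surface at rest and both surface and jet at atmospheric pressure, Bernoulli gives ρg h = ½ρv², so v = √(2gh) = √(2·9.81·24.1) = 21.7 m/s.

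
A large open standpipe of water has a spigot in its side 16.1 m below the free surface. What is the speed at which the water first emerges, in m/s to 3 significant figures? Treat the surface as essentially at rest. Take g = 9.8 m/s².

The surface is effectively still and both ends are open, so ½v² = gh and v = √(2·9.8·16.1) = 17.8 m/s.

v ≈ 17.8 m/s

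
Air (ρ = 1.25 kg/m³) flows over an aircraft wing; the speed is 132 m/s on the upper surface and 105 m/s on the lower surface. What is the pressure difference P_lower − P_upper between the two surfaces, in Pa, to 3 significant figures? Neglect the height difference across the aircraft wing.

ΔP = 4000 Pa

The pressure is lower where the speed is higher: ΔP = ½ρ(v_up² − v_low²).
ΔP = ½·1.25·(132² − 105²) = 4000 Pa.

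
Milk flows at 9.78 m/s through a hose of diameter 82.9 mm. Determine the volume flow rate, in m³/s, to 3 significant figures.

Q = 0.0528 m³/s

Q = A·v = 0.00540 m² × 9.78 m/s = 0.0528 m³/s.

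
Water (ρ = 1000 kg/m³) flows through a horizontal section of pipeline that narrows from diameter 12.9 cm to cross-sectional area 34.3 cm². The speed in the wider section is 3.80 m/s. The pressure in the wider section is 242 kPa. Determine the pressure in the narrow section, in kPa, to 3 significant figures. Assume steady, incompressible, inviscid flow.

Continuity gives A₁v₁ = A₂v₂, so v₂ = (131 cm²)/(34.3 cm²) × 3.80 m/s = 14.5 m/s.
The pipe is horizontal, so Bernoulli reduces to P₁ + ½ρv₁² = P₂ + ½ρv₂².
P₂ = P₁ − ½ρ(v₂² − v₁²) = 242000 − ½·1000·(14.5² − 3.80²) = 242000 − 97600 = 144000 Pa.

P₂ ≈ 144 kPa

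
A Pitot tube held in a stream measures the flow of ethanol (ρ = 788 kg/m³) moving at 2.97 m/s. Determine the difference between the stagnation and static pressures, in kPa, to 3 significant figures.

3.48 kPa

The dynamic pressure equals the rise in static pressure at the stagnation point: ΔP = ½ρv².
ΔP = ½·788·2.97² = 3480 Pa.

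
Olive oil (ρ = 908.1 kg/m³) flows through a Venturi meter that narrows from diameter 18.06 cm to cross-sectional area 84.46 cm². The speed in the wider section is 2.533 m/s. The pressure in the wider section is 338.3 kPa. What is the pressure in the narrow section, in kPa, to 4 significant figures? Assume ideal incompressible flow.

Mass conservation (A₁v₁ = A₂v₂) gives v₂ = 2.533 × 256.2/84.46 = 7.683 m/s.
With no height change, Bernoulli's equation is P₁ + ½ρv₁² = P₂ + ½ρv₂².
P₂ = P₁ − ½ρ(v₂² − v₁²) = 338300 − ½·908.1·(7.683² − 2.533²) = 338300 − 23890 = 314400 Pa.

P₂ ≈ 314.4 kPa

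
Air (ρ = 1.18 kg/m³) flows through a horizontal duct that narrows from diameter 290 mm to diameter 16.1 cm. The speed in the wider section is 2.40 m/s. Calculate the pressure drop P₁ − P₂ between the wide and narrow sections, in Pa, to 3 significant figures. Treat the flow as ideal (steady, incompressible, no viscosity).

ΔP ≈ 32.4 Pa

Mass conservation (A₁v₁ = A₂v₂) gives v₂ = 2.40 × 661/204 = 7.79 m/s.
Bernoulli (h₁ = h₂): P₁ − P₂ = ½ρ(v₂² − v₁²).
P₁ − P₂ = ½·1.18·(7.79² − 2.40²) = ½·1.18·54.9 = 32.4 Pa.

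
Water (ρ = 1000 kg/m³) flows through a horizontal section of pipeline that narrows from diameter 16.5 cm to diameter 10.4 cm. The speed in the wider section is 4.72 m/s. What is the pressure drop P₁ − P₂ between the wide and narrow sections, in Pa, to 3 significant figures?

ΔP = 59400 Pa

Continuity gives A₁v₁ = A₂v₂, so v₂ = (214 cm²)/(84.9 cm²) × 4.72 m/s = 11.9 m/s.
With no height change, Bernoulli's equation is P₁ + ½ρv₁² = P₂ + ½ρv₂².
P₁ − P₂ = ½·1000·(11.9² − 4.72²) = ½·1000·119 = 59400 Pa.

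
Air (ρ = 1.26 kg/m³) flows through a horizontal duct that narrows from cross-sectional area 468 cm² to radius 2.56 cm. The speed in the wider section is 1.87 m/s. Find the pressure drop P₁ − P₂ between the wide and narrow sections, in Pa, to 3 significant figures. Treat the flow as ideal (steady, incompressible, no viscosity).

1140 Pa

The volume flow rate is constant, so v₂ = (A₁/A₂)v₁ = (468/20.6)·1.87 = 42.5 m/s.
Bernoulli (h₁ = h₂): P₁ − P₂ = ½ρ(v₂² − v₁²).
P₁ − P₂ = ½·1.26·(42.5² − 1.87²) = ½·1.26·1800 = 1140 Pa.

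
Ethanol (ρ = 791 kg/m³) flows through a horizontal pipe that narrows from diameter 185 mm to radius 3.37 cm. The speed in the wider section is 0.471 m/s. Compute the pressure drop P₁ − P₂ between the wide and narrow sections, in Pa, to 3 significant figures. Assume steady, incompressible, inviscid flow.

Mass conservation (A₁v₁ = A₂v₂) gives v₂ = 0.471 × 269/35.7 = 3.55 m/s.
Bernoulli (h₁ = h₂): P₁ − P₂ = ½ρ(v₂² − v₁²).
P₁ − P₂ = ½·791·(3.55² − 0.471²) = ½·791·12.4 = 4890 Pa.

ΔP ≈ 4890 Pa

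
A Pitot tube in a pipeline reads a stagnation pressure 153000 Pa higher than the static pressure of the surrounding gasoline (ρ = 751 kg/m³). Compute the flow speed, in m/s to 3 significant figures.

v ≈ 20.2 m/s

Bernoulli between the free stream and the stagnation point: ½ρv² = P_stag − P_static.
v = √(2ΔP/ρ) = √(2·153000/751) = 20.2 m/s.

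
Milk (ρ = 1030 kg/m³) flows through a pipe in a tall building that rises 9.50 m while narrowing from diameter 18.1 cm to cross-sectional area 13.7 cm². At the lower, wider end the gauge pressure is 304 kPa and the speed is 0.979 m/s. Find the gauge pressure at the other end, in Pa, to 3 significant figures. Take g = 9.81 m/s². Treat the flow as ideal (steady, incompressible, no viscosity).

34400 Pa

Continuity gives A₁v₁ = A₂v₂, so v₂ = (257 cm²)/(13.7 cm²) × 0.979 m/s = 18.4 m/s.
Energy conservation along the streamline gives P₂ = P₁ − ½ρ(v₂² − v₁²) − ρg(h₂ − h₁).
P₂ = 304000 + ½·1030·(0.979² − 18.4²) − 1030·9.81·(+9.50) = 304000 + (-174000) − (96000) = 34400 Pa.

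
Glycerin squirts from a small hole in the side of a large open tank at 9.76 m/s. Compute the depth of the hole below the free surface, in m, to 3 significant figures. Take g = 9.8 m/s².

Inverting v = √(2gh) gives h = v² / 2g.
h = 9.76²/(2·9.8) = 95.3/19.60 = 4.86 m.

h ≈ 4.86 m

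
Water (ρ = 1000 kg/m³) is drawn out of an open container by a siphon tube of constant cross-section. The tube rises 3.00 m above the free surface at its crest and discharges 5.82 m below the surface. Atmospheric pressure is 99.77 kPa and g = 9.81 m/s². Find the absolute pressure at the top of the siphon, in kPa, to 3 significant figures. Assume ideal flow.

The outlet speed comes from Torricelli: v = √(2g·5.82) = 10.7 m/s.
With constant cross-section the crest speed equals v; applying Bernoulli from the surface up to the crest, P_top = P_atm − ½ρv² − ρg·h_top.
P_top = 99770 − ½·1000·10.7² − 1000·9.81·3.00 = 13200 Pa.

13.2 kPa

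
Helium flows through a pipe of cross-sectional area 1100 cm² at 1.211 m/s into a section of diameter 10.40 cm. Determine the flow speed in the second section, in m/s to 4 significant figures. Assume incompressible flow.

The volume flow rate is constant, so v₂ = (A₁/A₂)v₁ = (1100/84.95)·1.211 = 15.68 m/s.

15.68 m/s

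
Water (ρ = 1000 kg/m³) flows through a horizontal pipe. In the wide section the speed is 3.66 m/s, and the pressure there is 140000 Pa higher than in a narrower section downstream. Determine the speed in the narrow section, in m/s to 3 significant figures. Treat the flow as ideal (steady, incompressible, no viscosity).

Horizontal Bernoulli: P₁ + ½ρv₁² = P₂ + ½ρv₂², so v₂² = v₁² + 2(P₁ − P₂)/ρ.
v₂ = √(3.66² + 2·140000/1000) = √(13.4 + 280) = 17.1 m/s.

17.1 m/s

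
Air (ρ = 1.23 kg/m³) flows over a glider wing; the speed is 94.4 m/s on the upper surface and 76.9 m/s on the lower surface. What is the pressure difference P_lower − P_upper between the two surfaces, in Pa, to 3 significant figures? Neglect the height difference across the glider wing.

ΔP ≈ 1840 Pa

The pressure is lower where the speed is higher: ΔP = ½ρ(v_up² − v_low²).
ΔP = ½·1.23·(94.4² − 76.9²) = 1840 Pa.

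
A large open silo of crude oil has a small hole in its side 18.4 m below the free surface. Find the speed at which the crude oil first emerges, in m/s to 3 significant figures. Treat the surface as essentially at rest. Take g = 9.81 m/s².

Bernoulli from surface to hole (P equal, v_surface ≈ 0): v = √(2gh) = √(2×9.81×18.4) = 19.0 m/s.

19.0 m/s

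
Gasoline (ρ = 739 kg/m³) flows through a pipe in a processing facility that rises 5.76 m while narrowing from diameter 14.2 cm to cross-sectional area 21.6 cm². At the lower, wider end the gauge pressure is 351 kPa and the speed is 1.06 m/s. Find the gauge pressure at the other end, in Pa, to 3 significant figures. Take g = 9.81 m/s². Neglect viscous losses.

P₂ ≈ 287000 Pa

The volume flow rate is constant, so v₂ = (A₁/A₂)v₁ = (158/21.6)·1.06 = 7.77 m/s.
Applying Bernoulli between the two ends and solving for P₂: P₂ = P₁ + ½ρ(v₁² − v₂²) − ρgΔh.
P₂ = 351000 + ½·739·(1.06² − 7.77²) − 739·9.81·(+5.76) = 351000 + (-21900) − (41800) = 287000 Pa.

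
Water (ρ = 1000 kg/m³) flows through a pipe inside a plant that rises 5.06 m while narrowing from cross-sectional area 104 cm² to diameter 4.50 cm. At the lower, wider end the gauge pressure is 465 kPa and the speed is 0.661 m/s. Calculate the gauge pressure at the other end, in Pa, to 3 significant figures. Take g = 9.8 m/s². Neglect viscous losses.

P₂ ≈ 406000 Pa

Continuity gives A₁v₁ = A₂v₂, so v₂ = (104 cm²)/(15.9 cm²) × 0.661 m/s = 4.32 m/s.
Applying Bernoulli between the two ends and solving for P₂: P₂ = P₁ + ½ρ(v₁² − v₂²) − ρgΔh.
P₂ = 465000 + ½·1000·(0.661² − 4.32²) − 1000·9.8·(+5.06) = 465000 + (-9120) − (49600) = 406000 Pa.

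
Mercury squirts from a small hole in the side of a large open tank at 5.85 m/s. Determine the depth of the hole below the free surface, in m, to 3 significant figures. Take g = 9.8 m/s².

1.75 m

Inverting v = √(2gh) gives h = v² / 2g.
h = 5.85²/(2·9.8) = 34.2/19.60 = 1.75 m.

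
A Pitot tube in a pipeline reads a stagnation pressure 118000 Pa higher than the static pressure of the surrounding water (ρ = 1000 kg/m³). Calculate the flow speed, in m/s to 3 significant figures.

v = 15.4 m/s

The dynamic pressure equals the rise in static pressure at the stagnation point: ΔP = ½ρv².
v = √(2ΔP/ρ) = √(2·118000/1000) = 15.4 m/s.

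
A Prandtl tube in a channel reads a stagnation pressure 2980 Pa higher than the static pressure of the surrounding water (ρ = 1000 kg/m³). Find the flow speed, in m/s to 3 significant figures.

v ≈ 2.44 m/s

At the stagnation point the flow is brought to rest, so Bernoulli gives P_stag − P_static = ½ρv².
v = √(2ΔP/ρ) = √(2·2980/1000) = 2.44 m/s.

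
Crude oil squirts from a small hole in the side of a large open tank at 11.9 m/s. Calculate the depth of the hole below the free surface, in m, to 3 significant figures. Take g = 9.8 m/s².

Inverting v = √(2gh) gives h = v² / 2g.
h = 11.9²/(2·9.8) = 142/19.60 = 7.23 m.

h ≈ 7.23 m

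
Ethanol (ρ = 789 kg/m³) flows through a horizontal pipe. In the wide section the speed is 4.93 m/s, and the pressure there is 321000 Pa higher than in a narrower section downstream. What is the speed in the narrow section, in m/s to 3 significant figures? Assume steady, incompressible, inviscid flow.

28.9 m/s

Horizontal Bernoulli: P₁ + ½ρv₁² = P₂ + ½ρv₂², so v₂² = v₁² + 2(P₁ − P₂)/ρ.
v₂ = √(4.93² + 2·321000/789) = √(24.3 + 814) = 28.9 m/s.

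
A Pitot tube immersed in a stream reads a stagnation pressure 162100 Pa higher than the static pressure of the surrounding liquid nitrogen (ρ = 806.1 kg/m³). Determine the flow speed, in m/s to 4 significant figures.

At the stagnation point the flow is brought to rest, so Bernoulli gives P_stag − P_static = ½ρv².
v = √(2ΔP/ρ) = √(2·162100/806.1) = 20.05 m/s.

20.05 m/s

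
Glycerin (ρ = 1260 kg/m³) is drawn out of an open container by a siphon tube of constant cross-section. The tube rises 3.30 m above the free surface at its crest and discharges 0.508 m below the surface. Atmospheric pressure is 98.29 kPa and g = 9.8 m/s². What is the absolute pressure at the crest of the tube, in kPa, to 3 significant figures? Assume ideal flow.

From the surface to the outlet (both open to atmosphere, surface at rest): v = √(2g·h_out) = √(2·9.8·0.508) = 3.16 m/s.
Continuity keeps v the same throughout the tube; from surface to crest, P_atm + 0 = P_top + ½ρv² + ρg·h_top.
P_top = 98290 − ½·1260·3.16² − 1260·9.8·3.30 = 51300 Pa.

51.3 kPa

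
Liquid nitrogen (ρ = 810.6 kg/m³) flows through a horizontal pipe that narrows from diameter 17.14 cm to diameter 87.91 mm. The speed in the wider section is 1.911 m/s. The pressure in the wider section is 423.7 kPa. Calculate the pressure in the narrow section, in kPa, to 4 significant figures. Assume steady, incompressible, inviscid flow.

Continuity gives A₁v₁ = A₂v₂, so v₂ = (230.7 cm²)/(60.70 cm²) × 1.911 m/s = 7.265 m/s.
Along the horizontal streamline, P + ½ρv² is constant.
P₂ = P₁ − ½ρ(v₂² − v₁²) = 423700 − ½·810.6·(7.265² − 1.911²) = 423700 − 19910 = 403800 Pa.

P₂ = 403.8 kPa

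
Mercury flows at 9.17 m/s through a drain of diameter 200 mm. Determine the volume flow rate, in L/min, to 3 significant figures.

Q ≈ 17300 L/min

Q = A·v = 0.0314 m² × 9.17 m/s = 0.288 m³/s.
Converting: 0.288 m³/s × 60000 = 17300 L/min.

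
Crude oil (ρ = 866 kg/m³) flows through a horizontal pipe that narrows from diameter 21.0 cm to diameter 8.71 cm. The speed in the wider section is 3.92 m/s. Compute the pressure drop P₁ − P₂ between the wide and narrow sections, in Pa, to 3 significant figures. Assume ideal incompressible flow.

ΔP ≈ 218000 Pa

By continuity, v₂ = v₁·A₁/A₂ = 3.92·(346/59.6) = 22.8 m/s.
The pipe is horizontal, so Bernoulli reduces to P₁ + ½ρv₁² = P₂ + ½ρv₂².
P₁ − P₂ = ½·866·(22.8² − 3.92²) = ½·866·504 = 218000 Pa.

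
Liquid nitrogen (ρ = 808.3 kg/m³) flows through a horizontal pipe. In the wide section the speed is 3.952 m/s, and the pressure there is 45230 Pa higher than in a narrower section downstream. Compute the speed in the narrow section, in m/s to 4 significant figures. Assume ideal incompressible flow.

v₂ ≈ 11.29 m/s

With h₁ = h₂, rearranging Bernoulli gives v₂ = √(v₁² + 2ΔP/ρ).
v₂ = √(3.952² + 2·45230/808.3) = √(15.62 + 111.9) = 11.29 m/s.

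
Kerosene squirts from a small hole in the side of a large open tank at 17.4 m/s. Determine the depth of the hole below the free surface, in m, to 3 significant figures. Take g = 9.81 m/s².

For a small hole in a large open tank, ½v² = gh, giving h = v²/(2g).
h = 17.4²/(2·9.81) = 303/19.62 = 15.4 m.

h = 15.4 m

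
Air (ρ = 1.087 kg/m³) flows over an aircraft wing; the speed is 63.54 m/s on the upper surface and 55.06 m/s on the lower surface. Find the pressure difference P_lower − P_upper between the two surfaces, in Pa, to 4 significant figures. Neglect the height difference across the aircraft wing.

The pressure is lower where the speed is higher: ΔP = ½ρ(v_up² − v_low²).
ΔP = ½·1.087·(63.54² − 55.06²) = 546.6 Pa.

ΔP ≈ 546.6 Pa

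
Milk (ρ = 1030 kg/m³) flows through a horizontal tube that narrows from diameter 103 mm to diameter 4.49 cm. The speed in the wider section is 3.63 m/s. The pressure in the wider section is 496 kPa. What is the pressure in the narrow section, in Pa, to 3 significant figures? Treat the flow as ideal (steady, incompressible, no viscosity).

P₂ ≈ 315000 Pa

Mass conservation (A₁v₁ = A₂v₂) gives v₂ = 3.63 × 83.3/15.8 = 19.1 m/s.
The pipe is horizontal, so Bernoulli reduces to P₁ + ½ρv₁² = P₂ + ½ρv₂².
P₂ = P₁ − ½ρ(v₂² − v₁²) = 496000 − ½·1030·(19.1² − 3.63²) = 496000 − 181000 = 315000 Pa.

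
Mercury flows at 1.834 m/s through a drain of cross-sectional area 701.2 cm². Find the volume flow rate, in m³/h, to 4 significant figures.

463.0 m³/h

Q = A·v = 0.07012 m² × 1.834 m/s = 0.1286 m³/s.
Converting: 0.1286 m³/s × 3600 = 463.0 m³/h.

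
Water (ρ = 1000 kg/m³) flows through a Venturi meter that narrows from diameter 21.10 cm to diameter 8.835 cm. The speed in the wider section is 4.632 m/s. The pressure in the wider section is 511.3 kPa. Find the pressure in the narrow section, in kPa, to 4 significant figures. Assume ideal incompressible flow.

P₂ = 173.0 kPa

Mass conservation (A₁v₁ = A₂v₂) gives v₂ = 4.632 × 349.7/61.31 = 26.42 m/s.
Along the horizontal streamline, P + ½ρv² is constant.
P₂ = P₁ − ½ρ(v₂² − v₁²) = 511300 − ½·1000·(26.42² − 4.632²) = 511300 − 338300 = 173000 Pa.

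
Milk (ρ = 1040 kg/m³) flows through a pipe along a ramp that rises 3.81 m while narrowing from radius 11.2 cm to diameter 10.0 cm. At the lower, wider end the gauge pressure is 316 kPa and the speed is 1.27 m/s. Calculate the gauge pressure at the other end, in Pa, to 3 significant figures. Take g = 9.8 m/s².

P₂ ≈ 257000 Pa

By continuity, v₂ = v₁·A₁/A₂ = 1.27·(394/78.5) = 6.37 m/s.
Applying Bernoulli between the two ends and solving for P₂: P₂ = P₁ + ½ρ(v₁² − v₂²) − ρgΔh.
P₂ = 316000 + ½·1040·(1.27² − 6.37²) − 1040·9.8·(+3.81) = 316000 + (-20300) − (38800) = 257000 Pa.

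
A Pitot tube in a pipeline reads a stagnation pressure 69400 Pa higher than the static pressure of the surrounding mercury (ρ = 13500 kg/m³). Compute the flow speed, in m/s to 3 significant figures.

3.21 m/s

The dynamic pressure equals the rise in static pressure at the stagnation point: ΔP = ½ρv².
v = √(2ΔP/ρ) = √(2·69400/13500) = 3.21 m/s.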